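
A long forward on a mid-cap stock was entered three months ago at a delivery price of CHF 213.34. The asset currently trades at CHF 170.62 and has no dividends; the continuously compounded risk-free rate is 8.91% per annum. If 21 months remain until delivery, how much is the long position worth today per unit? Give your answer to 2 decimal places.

Current fair forward for the remaining 21 months: F = S·e^(r·T), r = 0.0891
F = 170.62 · e^(0.0891 × 21/12) = 170.62 × 1.168739 = 199.4102
Value of long forward = (F − K)·e^(−rT) = (199.4102 − 213.34) · e^(−0.0891·21/12)
= -13.9298 × 0.855623 = -11.92

-CHF 11.92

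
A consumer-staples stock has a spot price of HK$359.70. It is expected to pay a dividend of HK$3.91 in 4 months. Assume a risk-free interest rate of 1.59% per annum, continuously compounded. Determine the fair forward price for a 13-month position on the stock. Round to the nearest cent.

HK$361.99

PV(dividends) I = 3.91·e^(−0.0159·4/12)
I = 3.8893
F = (S − I)·e^(rT) = (359.70 − 3.8893) · e^(0.0159·13/12)
= 355.8107 · e^0.017225 = 355.8107 × 1.017374 = HK$361.99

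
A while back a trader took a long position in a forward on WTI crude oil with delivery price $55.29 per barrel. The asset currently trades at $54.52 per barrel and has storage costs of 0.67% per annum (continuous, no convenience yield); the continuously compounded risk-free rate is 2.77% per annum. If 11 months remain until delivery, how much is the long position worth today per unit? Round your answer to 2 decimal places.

$0.95 per barrel

Current fair forward for the remaining 11 months: F = S·e^((r + u)·T), (r + u) = 0.0277 + 0.0067 = 0.0344
F = 54.52 · e^(0.0344 × 11/12) = 54.52 × 1.032036 = 56.2666
Value of long forward = (F − K)·e^(−rT) = (56.2666 − 55.29) · e^(−0.0277·11/12)
= 0.9766 × 0.974928 = 0.95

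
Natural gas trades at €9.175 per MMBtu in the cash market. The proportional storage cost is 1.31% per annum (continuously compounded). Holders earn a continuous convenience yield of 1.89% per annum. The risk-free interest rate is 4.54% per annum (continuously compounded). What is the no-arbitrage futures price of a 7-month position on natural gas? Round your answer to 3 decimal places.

€9.389 per MMBtu

Net carry = r + u − y = 0.0454 + 0.0131 − 0.0189 = 0.0396
F = S·e^((r+u−y)T) = 9.175 · e^(0.0396 × 7/12) = 9.175 · e^0.023100
= 9.175 × 1.023369 = €9.389 per MMBtu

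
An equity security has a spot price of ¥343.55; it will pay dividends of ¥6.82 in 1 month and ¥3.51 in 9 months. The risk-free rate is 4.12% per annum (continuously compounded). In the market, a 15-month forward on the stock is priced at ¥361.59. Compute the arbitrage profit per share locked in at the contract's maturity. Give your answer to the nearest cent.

¥10.62 per share

PV(dividends) I = 6.82·e^(−0.0412·1/12) + 3.51·e^(−0.0412·9/12) = 10.1998
Fair forward F* = (S − I)·e^(rT) = (343.55 − 10.1998)·e^0.051500 = 333.3502 × 1.052849 = 350.9674
Market ¥361.59 > fair 350.9674: forward overpriced → cash-and-carry (borrow at r, buy the stock and collect the dividends, short the forward).
Profit at T = |F_mkt − F*| = |361.59 − 350.9674| = ¥10.62 per share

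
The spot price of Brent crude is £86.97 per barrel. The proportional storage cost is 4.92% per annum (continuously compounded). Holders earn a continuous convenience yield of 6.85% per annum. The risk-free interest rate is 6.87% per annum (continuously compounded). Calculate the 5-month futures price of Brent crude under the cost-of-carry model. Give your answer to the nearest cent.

£88.78 per barrel

Net carry = r + u − y = 0.0687 + 0.0492 − 0.0685 = 0.0494
F = S·e^((r+u−y)T) = 86.97 · e^(0.0494 × 5/12) = 86.97 · e^0.020583
= 86.97 × 1.020796 = £88.78 per barrel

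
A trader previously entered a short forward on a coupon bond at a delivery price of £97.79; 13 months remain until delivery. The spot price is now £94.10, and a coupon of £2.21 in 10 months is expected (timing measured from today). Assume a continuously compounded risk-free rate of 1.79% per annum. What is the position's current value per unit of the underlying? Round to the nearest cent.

£3.99

PV(remaining coupons) I = 2.21·e^(−0.0179·10/12) = 2.1773
Current forward F = (S − I)·e^(rT) = (94.10 − 2.1773)·e^(0.0179·13/12) = 91.9227 × 1.019581 = 93.7226
Value (long) = (F − K)·e^(−rT) = (93.7226 − 97.79) × 0.980795 = -3.9893
Short position value = −(long value) = £3.99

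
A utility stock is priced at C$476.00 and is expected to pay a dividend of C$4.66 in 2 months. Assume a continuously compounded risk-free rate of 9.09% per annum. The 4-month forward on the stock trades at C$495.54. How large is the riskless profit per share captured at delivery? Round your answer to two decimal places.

C$9.63 per share

PV(dividends) I = 4.66·e^(−0.0909·2/12) = 4.5899
Fair forward F* = (S − I)·e^(rT) = (476.00 − 4.5899)·e^0.030300 = 471.4101 × 1.030764 = 485.9126
Market C$495.54 > fair 485.9126: forward overpriced → cash-and-carry (borrow at r, buy the stock and collect the dividends, short the forward).
Profit at T = |F_mkt − F*| = |495.54 − 485.9126| = C$9.63 per share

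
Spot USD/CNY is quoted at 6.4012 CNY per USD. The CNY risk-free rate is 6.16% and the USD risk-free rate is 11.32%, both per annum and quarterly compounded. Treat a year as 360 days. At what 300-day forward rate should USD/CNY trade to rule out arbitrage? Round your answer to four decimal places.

6.1374

By covered interest parity, F = S · (1+r_CNY/4)^(4T) / (1+r_USD/4)^(4T)
= 6.4012 × 1.052262 / 1.097487 = 6.4012 × 0.958792
F = 6.1374 CNY per USD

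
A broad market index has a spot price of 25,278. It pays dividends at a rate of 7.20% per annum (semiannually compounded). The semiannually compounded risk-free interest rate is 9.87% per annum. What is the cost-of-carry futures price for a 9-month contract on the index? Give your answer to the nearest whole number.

25,768

F = S · (1+r/2)^(2T) / (1+q/2)^(2T)
= 25278 × 1.074931 / 1.054483 = 25278 × 1.019391
F = 25,768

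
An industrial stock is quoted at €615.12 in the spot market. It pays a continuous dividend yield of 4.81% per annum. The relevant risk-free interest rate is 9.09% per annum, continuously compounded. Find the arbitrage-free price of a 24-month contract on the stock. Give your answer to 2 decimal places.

€670.09

F = S·e^((r − q)T) = 615.12 · e^((0.0909 − 0.0481) × 24/12)
= 615.12 · e^0.085600 = 615.12 × 1.089370
F = €670.09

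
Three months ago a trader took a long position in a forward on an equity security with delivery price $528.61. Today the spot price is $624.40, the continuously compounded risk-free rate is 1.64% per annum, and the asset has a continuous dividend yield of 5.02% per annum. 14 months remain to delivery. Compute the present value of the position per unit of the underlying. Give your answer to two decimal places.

$70.29

Current fair forward for the remaining 14 months: F = S·e^((r − q)·T), (r − q) = 0.0164 − 0.0502 = -0.0338
F = 624.40 · e^(-0.0338 × 14/12) = 624.40 × 0.961334 = 600.2569
Value of long forward = (F − K)·e^(−rT) = (600.2569 − 528.61) · e^(−0.0164·14/12)
= 71.6469 × 0.981049 = 70.29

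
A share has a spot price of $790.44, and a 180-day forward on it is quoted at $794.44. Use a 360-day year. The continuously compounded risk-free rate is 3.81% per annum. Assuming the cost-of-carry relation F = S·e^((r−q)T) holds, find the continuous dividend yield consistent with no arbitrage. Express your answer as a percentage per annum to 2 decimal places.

From F = S·e^((r−q)T): (r − q) = ln(F/S)/T
ln(794.44/790.44) = ln(1.005060) = 0.005047
(r − q) = 0.005047 / (180/360) = 0.010094
q = r − ln(F/S)/T = 0.0381 − 0.010094 = 0.028006
q = 2.80%

2.80%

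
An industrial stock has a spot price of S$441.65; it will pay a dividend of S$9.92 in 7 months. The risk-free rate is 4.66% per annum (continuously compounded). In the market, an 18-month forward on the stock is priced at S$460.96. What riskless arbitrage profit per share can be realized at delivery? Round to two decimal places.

S$2.31 per share

PV(dividends) I = 9.92·e^(−0.0466·7/12) = 9.6540
Fair forward F* = (S − I)·e^(rT) = (441.65 − 9.6540)·e^0.069900 = 431.9960 × 1.072401 = 463.2729
Market S$460.96 < fair 463.2729: forward underpriced → reverse cash-and-carry (short the stock, invest proceeds at r, pay the dividends, go long the forward).
Profit at T = |F_mkt − F*| = |460.96 − 463.2729| = S$2.31 per share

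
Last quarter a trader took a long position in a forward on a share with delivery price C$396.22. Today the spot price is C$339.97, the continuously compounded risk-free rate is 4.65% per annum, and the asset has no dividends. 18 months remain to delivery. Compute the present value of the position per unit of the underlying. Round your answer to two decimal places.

-C$29.56

Current fair forward for the remaining 18 months: F = S·e^(r·T), r = 0.0465
F = 339.97 · e^(0.0465 × 18/12) = 339.97 × 1.072240 = 364.5294
Value of long forward = (F − K)·e^(−rT) = (364.5294 − 396.22) · e^(−0.0465·18/12)
= -31.6906 × 0.932627 = -29.56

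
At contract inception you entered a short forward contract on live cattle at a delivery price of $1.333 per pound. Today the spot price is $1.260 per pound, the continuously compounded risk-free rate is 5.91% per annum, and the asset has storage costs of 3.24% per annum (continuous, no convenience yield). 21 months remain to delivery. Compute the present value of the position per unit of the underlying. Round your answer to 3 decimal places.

-$0.131 per pound

Current fair forward for the remaining 21 months: F = S·e^((r + u)·T), (r + u) = 0.0591 + 0.0324 = 0.0915
F = 1.260 · e^(0.0915 × 21/12) = 1.260 × 1.173658 = 1.4788
Value of long forward = (F − K)·e^(−rT) = (1.4788 − 1.333) · e^(−0.0591·21/12)
= 0.1458 × 0.901744 = 0.131
Short position value = −(long value) = -$0.131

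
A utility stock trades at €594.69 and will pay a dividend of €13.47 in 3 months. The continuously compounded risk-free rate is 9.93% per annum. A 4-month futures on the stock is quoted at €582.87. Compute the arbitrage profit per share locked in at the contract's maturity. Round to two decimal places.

€18.25 per share

PV(dividends) I = 13.47·e^(−0.0993·3/12) = 13.1397
Fair futures F* = (S − I)·e^(rT) = (594.69 − 13.1397)·e^0.033100 = 581.5503 × 1.033654 = 601.1218
Market €582.87 < fair 601.1218: forward underpriced → reverse cash-and-carry (short the stock, invest proceeds at r, pay the dividends, go long the forward).
Profit at T = |F_mkt − F*| = |582.87 − 601.1218| = €18.25 per share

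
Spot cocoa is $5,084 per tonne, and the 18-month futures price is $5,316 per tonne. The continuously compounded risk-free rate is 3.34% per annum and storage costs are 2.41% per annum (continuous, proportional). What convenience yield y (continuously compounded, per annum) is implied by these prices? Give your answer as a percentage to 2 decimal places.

F = S·e^((r+u−y)T) ⇒ (r+u−y) = ln(F/S)/T
ln(5316/5084) = 0.044623; /T ⇒ 0.029749
y = r + u − ln(F/S)/T = 0.0334 + 0.0241 − 0.029749 = 0.027751
y = 2.78%

2.78%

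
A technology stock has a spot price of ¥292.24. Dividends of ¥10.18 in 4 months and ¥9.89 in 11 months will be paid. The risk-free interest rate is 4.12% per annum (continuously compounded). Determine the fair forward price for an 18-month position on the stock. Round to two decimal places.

¥290.06

PV(dividends) I = 10.18·e^(−0.0412·4/12) + 9.89·e^(−0.0412·11/12)
I = 10.0412 + 9.5235 = 19.5647
F = (S − I)·e^(rT) = (292.24 − 19.5647) · e^(0.0412·18/12)
= 272.6753 · e^0.061800 = 272.6753 × 1.063750 = ¥290.06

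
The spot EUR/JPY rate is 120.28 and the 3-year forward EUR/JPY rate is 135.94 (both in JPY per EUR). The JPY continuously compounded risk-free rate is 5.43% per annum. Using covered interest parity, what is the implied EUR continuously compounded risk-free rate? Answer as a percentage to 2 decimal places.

1.35%

F = S·e^((r_JPY − r_EUR)T) ⇒ r_EUR = r_JPY − ln(F/S)/T
ln(135.94/120.28) = 0.122391; /(3) = 0.040797
r_EUR = 0.0543 − 0.040797 = 0.013503
r_EUR = 1.35%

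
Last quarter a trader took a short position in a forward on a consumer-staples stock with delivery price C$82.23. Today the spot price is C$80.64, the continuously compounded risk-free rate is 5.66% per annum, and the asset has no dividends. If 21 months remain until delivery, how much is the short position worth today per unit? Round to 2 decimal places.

Current fair forward for the remaining 21 months: F = S·e^(r·T), r = 0.0566
F = 80.64 · e^(0.0566 × 21/12) = 80.64 × 1.104122 = 89.0364
Value of long forward = (F − K)·e^(−rT) = (89.0364 − 82.23) · e^(−0.0566·21/12)
= 6.8064 × 0.905697 = 6.16
Short position value = −(long value) = -C$6.16

-C$6.16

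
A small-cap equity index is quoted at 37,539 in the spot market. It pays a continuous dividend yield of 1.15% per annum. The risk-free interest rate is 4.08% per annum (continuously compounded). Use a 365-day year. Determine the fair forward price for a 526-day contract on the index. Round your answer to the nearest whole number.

F = S·e^((r − q)T) = 37539 · e^((0.0408 − 0.0115) × 526/365)
= 37539 · e^0.042224 = 37539 × 1.043128
F = 39,158

39,158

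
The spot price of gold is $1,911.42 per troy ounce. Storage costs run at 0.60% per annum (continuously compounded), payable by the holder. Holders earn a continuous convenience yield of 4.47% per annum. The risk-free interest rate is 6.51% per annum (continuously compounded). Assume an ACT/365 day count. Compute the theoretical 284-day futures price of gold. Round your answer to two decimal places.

$1,951.09 per troy ounce

Net carry = r + u − y = 0.0651 + 0.0060 − 0.0447 = 0.0264
F = S·e^((r+u−y)T) = 1911.42 · e^(0.0264 × 284/365) = 1911.42 · e^0.02054137
= 1911.42 × 1.02075380 = $1,951.09 per troy ounce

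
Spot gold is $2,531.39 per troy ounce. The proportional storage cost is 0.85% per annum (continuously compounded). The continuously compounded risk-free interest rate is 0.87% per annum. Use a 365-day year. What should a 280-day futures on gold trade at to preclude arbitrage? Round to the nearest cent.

Net carry = r + u − y = 0.0087 + 0.0085 − 0.0000 = 0.0172
F = S·e^((r+u−y)T) = 2531.39 · e^(0.0172 × 280/365) = 2531.39 · e^0.01319452
= 2531.39 × 1.01328195 = $2,565.01 per troy ounce

$2,565.01 per troy ounce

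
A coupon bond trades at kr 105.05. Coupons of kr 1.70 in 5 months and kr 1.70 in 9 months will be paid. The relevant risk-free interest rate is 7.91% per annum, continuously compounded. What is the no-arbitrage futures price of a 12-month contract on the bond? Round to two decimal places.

kr 110.18

PV(coupons) I = 1.70·e^(−0.0791·5/12) + 1.70·e^(−0.0791·9/12)
I = 1.6449 + 1.6021 = 3.2470
F = (S − I)·e^(rT) = (105.05 − 3.2470) · e^(0.0791·12/12)
= 101.8030 · e^0.079100 = 101.8030 × 1.082313 = kr 110.18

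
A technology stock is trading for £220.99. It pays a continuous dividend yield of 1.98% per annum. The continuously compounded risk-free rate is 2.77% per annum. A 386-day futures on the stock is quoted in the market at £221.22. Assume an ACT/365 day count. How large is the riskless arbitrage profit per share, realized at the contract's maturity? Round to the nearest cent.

Fair futures: F* = S·e^(carry·T), with carry = (r − q) = 0.0277 − 0.0198 = 0.0079
F* = 220.99 · e^(0.0079 × 386/365) = 220.99 · e^0.008355 = 220.99 × 1.008390 = £222.8441
Market £221.22 < fair £222.8441: forward underpriced → reverse cash-and-carry (short spot, go long the forward).
At maturity, profit = |F_mkt − F*| = |221.22 − 222.8441| = £1.62 per share

£1.62 per share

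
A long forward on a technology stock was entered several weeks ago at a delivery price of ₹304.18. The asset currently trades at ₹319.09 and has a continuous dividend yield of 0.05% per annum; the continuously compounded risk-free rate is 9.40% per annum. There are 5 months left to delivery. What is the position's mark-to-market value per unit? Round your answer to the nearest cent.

Current fair forward for the remaining 5 months: F = S·e^((r − q)·T), (r − q) = 0.0940 − 0.0005 = 0.0935
F = 319.09 · e^(0.0935 × 5/12) = 319.09 × 1.039727 = 331.7665
Value of long forward = (F − K)·e^(−rT) = (331.7665 − 304.18) · e^(−0.0940·5/12)
= 27.5865 × 0.961590 = 26.53

₹26.53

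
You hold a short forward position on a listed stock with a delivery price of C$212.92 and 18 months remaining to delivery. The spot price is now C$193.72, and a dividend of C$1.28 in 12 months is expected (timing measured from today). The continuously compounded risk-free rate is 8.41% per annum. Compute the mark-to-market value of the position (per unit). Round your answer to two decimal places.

PV(remaining dividends) I = 1.28·e^(−0.0841·12/12) = 1.1768
Current forward F = (S − I)·e^(rT) = (193.72 − 1.1768)·e^(0.0841·18/12) = 192.5432 × 1.134452 = 218.4310
Value (long) = (F − K)·e^(−rT) = (218.4310 − 212.92) × 0.881483 = 4.8579
Short position value = −(long value) = -C$4.86

-C$4.86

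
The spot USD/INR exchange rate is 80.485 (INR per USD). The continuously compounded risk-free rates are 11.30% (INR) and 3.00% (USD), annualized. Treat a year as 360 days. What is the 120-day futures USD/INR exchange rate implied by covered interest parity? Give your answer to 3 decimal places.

82.743

F = S·e^((r_INR − r_USD)T) = 80.485 · e^((0.1130 − 0.0300) × 120/360)
= 80.485 · e^0.027667 = 80.485 × 1.028053
F = 82.743 INR per USD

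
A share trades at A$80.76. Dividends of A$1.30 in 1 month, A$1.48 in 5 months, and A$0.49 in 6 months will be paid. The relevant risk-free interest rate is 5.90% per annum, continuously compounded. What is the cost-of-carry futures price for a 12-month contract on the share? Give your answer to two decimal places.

A$82.26

PV(dividends) I = 1.30·e^(−0.0590·1/12) + 1.48·e^(−0.0590·5/12) + 0.49·e^(−0.0590·6/12)
I = 1.2936 + 1.4441 + 0.4758 = 3.2135
F = (S − I)·e^(rT) = (80.76 − 3.2135) · e^(0.0590·12/12)
= 77.5465 · e^0.059000 = 77.5465 × 1.060775 = A$82.26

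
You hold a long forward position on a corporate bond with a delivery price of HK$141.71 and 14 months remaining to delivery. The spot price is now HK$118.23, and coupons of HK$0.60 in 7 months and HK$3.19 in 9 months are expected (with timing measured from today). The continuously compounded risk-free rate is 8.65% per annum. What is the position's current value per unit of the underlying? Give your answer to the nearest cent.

-HK$13.44

PV(remaining coupons) I = 0.60·e^(−0.0865·7/12) + 3.19·e^(−0.0865·9/12) = 3.5601
Current forward F = (S − I)·e^(rT) = (118.23 − 3.5601)·e^(0.0865·14/12) = 114.6699 × 1.106184 = 126.8460
Value (long) = (F − K)·e^(−rT) = (126.8460 − 141.71) × 0.904008 = -13.4372
Value = -HK$13.44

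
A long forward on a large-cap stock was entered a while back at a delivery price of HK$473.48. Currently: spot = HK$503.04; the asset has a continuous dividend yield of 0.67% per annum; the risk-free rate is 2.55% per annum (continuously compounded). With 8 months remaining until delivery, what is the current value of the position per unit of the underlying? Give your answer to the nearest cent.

Current fair forward for the remaining 8 months: F = S·e^((r − q)·T), (r − q) = 0.0255 − 0.0067 = 0.0188
F = 503.04 · e^(0.0188 × 8/12) = 503.04 × 1.012612 = 509.3843
Value of long forward = (F − K)·e^(−rT) = (509.3843 − 473.48) · e^(−0.0255·8/12)
= 35.9043 × 0.983144 = 35.30

HK$35.30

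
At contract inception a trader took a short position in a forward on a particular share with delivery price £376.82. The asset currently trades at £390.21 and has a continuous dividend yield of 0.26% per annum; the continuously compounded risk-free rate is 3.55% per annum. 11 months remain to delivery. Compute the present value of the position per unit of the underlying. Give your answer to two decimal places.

Current fair forward for the remaining 11 months: F = S·e^((r − q)·T), (r − q) = 0.0355 − 0.0026 = 0.0329
F = 390.21 · e^(0.0329 × 11/12) = 390.21 × 1.030618 = 402.1574
Value of long forward = (F − K)·e^(−rT) = (402.1574 − 376.82) · e^(−0.0355·11/12)
= 25.3374 × 0.967982 = 24.53
Short position value = −(long value) = -£24.53

-£24.53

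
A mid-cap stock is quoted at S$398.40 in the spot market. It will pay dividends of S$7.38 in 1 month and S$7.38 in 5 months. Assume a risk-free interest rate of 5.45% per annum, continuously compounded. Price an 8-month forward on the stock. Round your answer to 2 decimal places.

S$398.04

PV(dividends) I = 7.38·e^(−0.0545·1/12) + 7.38·e^(−0.0545·5/12)
I = 7.3466 + 7.2143 = 14.5609
F = (S − I)·e^(rT) = (398.40 − 14.5609) · e^(0.0545·8/12)
= 383.8391 · e^0.036333 = 383.8391 × 1.037001 = S$398.04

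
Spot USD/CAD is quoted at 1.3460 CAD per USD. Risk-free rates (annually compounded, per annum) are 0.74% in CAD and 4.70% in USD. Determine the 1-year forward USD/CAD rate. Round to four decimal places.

1.2951

By covered interest parity, F = S · (1+r_CAD)^T / (1+r_USD)^T
= 1.3460 × 1.007400 / 1.047000 = 1.3460 × 0.962178
F = 1.2951 CAD per USD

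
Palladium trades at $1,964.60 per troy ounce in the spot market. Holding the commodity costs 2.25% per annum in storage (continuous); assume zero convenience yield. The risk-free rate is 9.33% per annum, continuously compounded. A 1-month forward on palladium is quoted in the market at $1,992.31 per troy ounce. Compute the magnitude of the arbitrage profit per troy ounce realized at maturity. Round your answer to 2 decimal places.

Fair forward: F* = S·e^(carry·T), with carry = (r + u) = 0.0933 + 0.0225 = 0.1158
F* = 1964.60 · e^(0.1158 × 1/12) = 1964.60 · e^0.00965000 = 1964.60 × 1.00969671 = $1983.6502
Market $1992.31 > fair $1983.6502: forward overpriced → cash-and-carry (buy spot, short the forward).
At maturity, profit = |F_mkt − F*| = |1992.31 − 1983.6502| = $8.66 per troy ounce

$8.66 per troy ounce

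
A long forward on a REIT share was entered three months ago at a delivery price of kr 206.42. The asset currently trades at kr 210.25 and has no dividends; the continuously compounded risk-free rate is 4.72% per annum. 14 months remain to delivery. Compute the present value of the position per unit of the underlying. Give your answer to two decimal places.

Current fair forward for the remaining 14 months: F = S·e^(r·T), r = 0.0472
F = 210.25 · e^(0.0472 × 14/12) = 210.25 × 1.056611 = 222.1525
Value of long forward = (F − K)·e^(−rT) = (222.1525 − 206.42) · e^(−0.0472·14/12)
= 15.7325 × 0.946422 = 14.89

kr 14.89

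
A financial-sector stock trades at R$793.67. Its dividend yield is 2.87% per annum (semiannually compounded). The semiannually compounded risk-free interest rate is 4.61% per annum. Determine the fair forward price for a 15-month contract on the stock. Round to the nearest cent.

R$810.80

F = S · (1+r/2)^(2T) / (1+q/2)^(2T)
= 793.67 × 1.058625 / 1.036262 = 793.67 × 1.021580
F = R$810.80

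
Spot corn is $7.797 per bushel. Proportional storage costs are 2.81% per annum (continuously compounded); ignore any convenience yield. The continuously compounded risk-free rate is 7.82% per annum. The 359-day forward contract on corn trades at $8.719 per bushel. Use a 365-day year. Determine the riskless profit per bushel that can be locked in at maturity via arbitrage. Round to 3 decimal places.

Fair forward: F* = S·e^(carry·T), with carry = (r + u) = 0.0782 + 0.0281 = 0.1063
F* = 7.797 · e^(0.1063 × 359/365) = 7.797 · e^0.104553 = 7.797 × 1.110214 = $8.6563
Market $8.719 > fair $8.6563: forward overpriced → cash-and-carry (buy spot, short the forward).
At maturity, profit = |F_mkt − F*| = |8.719 − 8.6563| = $0.063 per bushel

$0.063 per bushel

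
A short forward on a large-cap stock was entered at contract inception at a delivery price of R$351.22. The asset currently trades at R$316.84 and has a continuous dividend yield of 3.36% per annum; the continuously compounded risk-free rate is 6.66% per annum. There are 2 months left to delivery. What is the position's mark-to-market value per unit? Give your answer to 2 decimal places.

Current fair forward for the remaining 2 months: F = S·e^((r − q)·T), (r − q) = 0.0666 − 0.0336 = 0.0330
F = 316.84 · e^(0.0330 × 2/12) = 316.84 × 1.005515 = 318.5874
Value of long forward = (F − K)·e^(−rT) = (318.5874 − 351.22) · e^(−0.0666·2/12)
= -32.6326 × 0.988961 = -32.27
Short position value = −(long value) = R$32.27

R$32.27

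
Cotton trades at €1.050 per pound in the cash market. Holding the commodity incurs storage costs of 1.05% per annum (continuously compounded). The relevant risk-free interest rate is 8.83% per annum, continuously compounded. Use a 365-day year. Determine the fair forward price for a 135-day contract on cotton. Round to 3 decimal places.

Net carry = r + u − y = 0.0883 + 0.0105 − 0.0000 = 0.0988
F = S·e^((r+u−y)T) = 1.050 · e^(0.0988 × 135/365) = 1.050 · e^0.036542
= 1.050 × 1.037218 = €1.089 per pound

€1.089 per pound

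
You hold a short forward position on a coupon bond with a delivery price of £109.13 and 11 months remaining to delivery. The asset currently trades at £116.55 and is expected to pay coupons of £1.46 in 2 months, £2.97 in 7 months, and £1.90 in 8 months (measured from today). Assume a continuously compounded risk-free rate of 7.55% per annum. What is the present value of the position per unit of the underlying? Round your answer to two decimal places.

PV(remaining coupons) I = 1.46·e^(−0.0755·2/12) + 2.97·e^(−0.0755·7/12) + 1.90·e^(−0.0755·8/12) = 6.0905
Current forward F = (S − I)·e^(rT) = (116.55 − 6.0905)·e^(0.0755·11/12) = 110.4595 × 1.071659 = 118.3749
Value (long) = (F − K)·e^(−rT) = (118.3749 − 109.13) × 0.933132 = 8.6267
Short position value = −(long value) = -£8.63

-£8.63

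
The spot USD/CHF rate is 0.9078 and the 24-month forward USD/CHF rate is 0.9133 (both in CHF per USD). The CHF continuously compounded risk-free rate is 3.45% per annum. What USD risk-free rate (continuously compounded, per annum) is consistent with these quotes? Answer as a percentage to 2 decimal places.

3.15%

F = S·e^((r_CHF − r_USD)T) ⇒ r_USD = r_CHF − ln(F/S)/T
ln(0.9133/0.9078) = 0.006040; /(24/12) = 0.003020
r_USD = 0.0345 − 0.003020 = 0.031480
r_USD = 3.15%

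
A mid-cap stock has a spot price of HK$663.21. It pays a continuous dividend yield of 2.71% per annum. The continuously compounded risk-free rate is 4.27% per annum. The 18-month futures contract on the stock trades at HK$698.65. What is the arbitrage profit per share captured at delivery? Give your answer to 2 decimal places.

HK$19.74 per share

Fair futures: F* = S·e^(carry·T), with carry = (r − q) = 0.0427 − 0.0271 = 0.0156
F* = 663.21 · e^(0.0156 × 18/12) = 663.21 · e^0.023400 = 663.21 × 1.023676 = HK$678.9122
Market HK$698.65 > fair HK$678.9122: forward overpriced → cash-and-carry (buy spot, short the forward).
At maturity, profit = |F_mkt − F*| = |698.65 − 678.9122| = HK$19.74 per share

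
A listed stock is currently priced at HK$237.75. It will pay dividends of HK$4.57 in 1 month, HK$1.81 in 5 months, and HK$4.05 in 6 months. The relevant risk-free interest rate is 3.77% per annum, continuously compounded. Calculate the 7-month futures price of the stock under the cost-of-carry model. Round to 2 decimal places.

PV(dividends) I = 4.57·e^(−0.0377·1/12) + 1.81·e^(−0.0377·5/12) + 4.05·e^(−0.0377·6/12)
I = 4.5557 + 1.7818 + 3.9744 = 10.3119
F = (S − I)·e^(rT) = (237.75 − 10.3119) · e^(0.0377·7/12)
= 227.4381 · e^0.021992 = 227.4381 × 1.022236 = HK$232.50

HK$232.50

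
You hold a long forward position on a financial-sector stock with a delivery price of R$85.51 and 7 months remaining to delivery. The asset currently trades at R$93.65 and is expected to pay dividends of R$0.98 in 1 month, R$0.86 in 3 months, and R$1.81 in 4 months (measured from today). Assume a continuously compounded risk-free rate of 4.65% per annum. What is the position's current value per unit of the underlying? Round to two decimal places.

R$6.82

PV(remaining dividends) I = 0.98·e^(−0.0465·1/12) + 0.86·e^(−0.0465·3/12) + 1.81·e^(−0.0465·4/12) = 3.6084
Current forward F = (S − I)·e^(rT) = (93.65 − 3.6084)·e^(0.0465·7/12) = 90.0416 × 1.027496 = 92.5174
Value (long) = (F − K)·e^(−rT) = (92.5174 − 85.51) × 0.973240 = 6.8199
Value = R$6.82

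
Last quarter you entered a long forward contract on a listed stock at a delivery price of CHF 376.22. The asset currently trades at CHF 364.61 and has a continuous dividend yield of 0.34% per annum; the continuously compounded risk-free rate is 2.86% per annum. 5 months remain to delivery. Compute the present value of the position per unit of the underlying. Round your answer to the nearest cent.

Current fair forward for the remaining 5 months: F = S·e^((r − q)·T), (r − q) = 0.0286 − 0.0034 = 0.0252
F = 364.61 · e^(0.0252 × 5/12) = 364.61 × 1.010555 = 368.4585
Value of long forward = (F − K)·e^(−rT) = (368.4585 − 376.22) · e^(−0.0286·5/12)
= -7.7615 × 0.988154 = -7.67

-CHF 7.67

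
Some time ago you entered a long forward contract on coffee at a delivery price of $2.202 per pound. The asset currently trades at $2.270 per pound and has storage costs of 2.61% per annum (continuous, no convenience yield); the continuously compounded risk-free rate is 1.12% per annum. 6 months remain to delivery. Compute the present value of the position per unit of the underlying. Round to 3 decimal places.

Current fair forward for the remaining 6 months: F = S·e^((r + u)·T), (r + u) = 0.0112 + 0.0261 = 0.0373
F = 2.270 · e^(0.0373 × 6/12) = 2.270 × 1.018825 = 2.3127
Value of long forward = (F − K)·e^(−rT) = (2.3127 − 2.202) · e^(−0.0112·6/12)
= 0.1107 × 0.994416 = 0.110

$0.110 per pound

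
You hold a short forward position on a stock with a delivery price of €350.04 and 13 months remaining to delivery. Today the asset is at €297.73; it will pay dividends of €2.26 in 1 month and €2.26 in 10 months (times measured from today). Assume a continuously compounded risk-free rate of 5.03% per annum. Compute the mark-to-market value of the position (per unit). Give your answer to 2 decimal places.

PV(remaining dividends) I = 2.26·e^(−0.0503·1/12) + 2.26·e^(−0.0503·10/12) = 4.4178
Current forward F = (S − I)·e^(rT) = (297.73 − 4.4178)·e^(0.0503·13/12) = 293.3122 × 1.056004 = 309.7389
Value (long) = (F − K)·e^(−rT) = (309.7389 − 350.04) × 0.946966 = -38.1638
Short position value = −(long value) = €38.16

€38.16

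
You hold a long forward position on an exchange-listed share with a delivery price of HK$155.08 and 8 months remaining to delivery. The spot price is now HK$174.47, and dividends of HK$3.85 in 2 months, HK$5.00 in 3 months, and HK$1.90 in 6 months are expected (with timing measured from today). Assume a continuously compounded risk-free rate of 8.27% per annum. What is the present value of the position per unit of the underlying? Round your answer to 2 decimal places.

HK$17.19

PV(remaining dividends) I = 3.85·e^(−0.0827·2/12) + 5.00·e^(−0.0827·3/12) + 1.90·e^(−0.0827·6/12) = 10.5180
Current forward F = (S − I)·e^(rT) = (174.47 − 10.5180)·e^(0.0827·8/12) = 163.9520 × 1.056681 = 173.2450
Value (long) = (F − K)·e^(−rT) = (173.2450 − 155.08) × 0.946359 = 17.1906
Value = HK$17.19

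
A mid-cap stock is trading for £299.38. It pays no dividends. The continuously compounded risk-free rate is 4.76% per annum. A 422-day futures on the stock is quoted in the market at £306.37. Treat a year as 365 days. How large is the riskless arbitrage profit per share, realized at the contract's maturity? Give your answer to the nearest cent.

£9.95 per share

Fair futures: F* = S·e^(carry·T), with carry = r = 0.0476
F* = 299.38 · e^(0.0476 × 422/365) = 299.38 · e^0.055033 = 299.38 × 1.056575 = £316.3174
Market £306.37 < fair £316.3174: forward underpriced → reverse cash-and-carry (short spot, go long the forward).
At maturity, profit = |F_mkt − F*| = |306.37 − 316.3174| = £9.95 per share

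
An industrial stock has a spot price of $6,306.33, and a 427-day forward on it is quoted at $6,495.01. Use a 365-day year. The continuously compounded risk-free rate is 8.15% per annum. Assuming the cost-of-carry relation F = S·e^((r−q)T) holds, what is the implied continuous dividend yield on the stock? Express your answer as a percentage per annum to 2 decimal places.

From F = S·e^((r−q)T): (r − q) = ln(F/S)/T
ln(6495.01/6306.33) = ln(1.029919) = 0.029480
(r − q) = 0.029480 / (427/365) = 0.025200
q = r − ln(F/S)/T = 0.0815 − 0.025200 = 0.056300
q = 5.63%

5.63%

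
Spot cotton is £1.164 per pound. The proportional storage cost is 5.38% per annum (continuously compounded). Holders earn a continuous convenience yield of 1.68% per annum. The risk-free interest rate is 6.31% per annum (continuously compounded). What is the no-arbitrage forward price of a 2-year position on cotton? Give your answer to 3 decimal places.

Net carry = r + u − y = 0.0631 + 0.0538 − 0.0168 = 0.1001
F = S·e^((r+u−y)T) = 1.164 · e^(0.1001 × 2) = 1.164 · e^0.200200
= 1.164 × 1.221647 = £1.422 per pound

£1.422 per pound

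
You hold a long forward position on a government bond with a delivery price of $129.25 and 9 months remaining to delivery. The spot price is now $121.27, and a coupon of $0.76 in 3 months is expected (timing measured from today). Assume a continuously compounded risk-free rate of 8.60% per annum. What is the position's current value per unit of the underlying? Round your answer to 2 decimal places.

PV(remaining coupons) I = 0.76·e^(−0.0860·3/12) = 0.7438
Current forward F = (S − I)·e^(rT) = (121.27 − 0.7438)·e^(0.0860·9/12) = 120.5262 × 1.066626 = 128.5564
Value (long) = (F − K)·e^(−rT) = (128.5564 − 129.25) × 0.937536 = -0.6503
Value = -$0.65

-$0.65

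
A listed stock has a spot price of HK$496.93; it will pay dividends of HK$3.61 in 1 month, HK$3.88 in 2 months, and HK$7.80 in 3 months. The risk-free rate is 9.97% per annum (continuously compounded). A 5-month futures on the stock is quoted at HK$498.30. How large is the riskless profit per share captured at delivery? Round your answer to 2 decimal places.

PV(dividends) I = 3.61·e^(−0.0997·1/12) + 3.88·e^(−0.0997·2/12) + 7.80·e^(−0.0997·3/12) = 15.0042
Fair futures F* = (S − I)·e^(rT) = (496.93 − 15.0042)·e^0.041542 = 481.9258 × 1.042417 = 502.3676
Market HK$498.30 < fair 502.3676: forward underpriced → reverse cash-and-carry (short the stock, invest proceeds at r, pay the dividends, go long the forward).
Profit at T = |F_mkt − F*| = |498.30 − 502.3676| = HK$4.07 per share

HK$4.07 per share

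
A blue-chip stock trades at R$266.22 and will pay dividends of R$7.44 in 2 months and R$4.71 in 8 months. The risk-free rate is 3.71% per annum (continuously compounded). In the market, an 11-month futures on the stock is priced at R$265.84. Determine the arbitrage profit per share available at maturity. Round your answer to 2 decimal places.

R$2.81 per share

PV(dividends) I = 7.44·e^(−0.0371·2/12) + 4.71·e^(−0.0371·8/12) = 11.9891
Fair futures F* = (S − I)·e^(rT) = (266.22 − 11.9891)·e^0.034008 = 254.2309 × 1.034593 = 263.0255
Market R$265.84 > fair 263.0255: forward overpriced → cash-and-carry (borrow at r, buy the stock and collect the dividends, short the forward).
Profit at T = |F_mkt − F*| = |265.84 − 263.0255| = R$2.81 per share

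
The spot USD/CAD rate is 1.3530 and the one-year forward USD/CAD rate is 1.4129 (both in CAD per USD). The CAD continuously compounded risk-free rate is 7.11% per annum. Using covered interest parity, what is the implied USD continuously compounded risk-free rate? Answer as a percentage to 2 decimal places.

2.78%

F = S·e^((r_CAD − r_USD)T) ⇒ r_USD = r_CAD − ln(F/S)/T
ln(1.4129/1.3530) = 0.043320; /(12/12) = 0.043320
r_USD = 0.0711 − 0.043320 = 0.027780
r_USD = 2.78%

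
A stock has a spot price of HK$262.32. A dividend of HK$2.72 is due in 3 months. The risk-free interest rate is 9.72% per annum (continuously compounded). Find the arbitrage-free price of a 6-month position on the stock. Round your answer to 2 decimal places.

HK$272.60

PV(dividends) I = 2.72·e^(−0.0972·3/12)
I = 2.6547
F = (S − I)·e^(rT) = (262.32 − 2.6547) · e^(0.0972·6/12)
= 259.6653 · e^0.048600 = 259.6653 × 1.049800 = HK$272.60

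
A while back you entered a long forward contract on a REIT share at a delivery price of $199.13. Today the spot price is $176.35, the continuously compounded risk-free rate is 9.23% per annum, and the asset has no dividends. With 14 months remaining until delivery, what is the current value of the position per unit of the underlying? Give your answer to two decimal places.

-$2.45

Current fair forward for the remaining 14 months: F = S·e^(r·T), r = 0.0923
F = 176.35 · e^(0.0923 × 14/12) = 176.35 × 1.113695 = 196.4001
Value of long forward = (F − K)·e^(−rT) = (196.4001 − 199.13) · e^(−0.0923·14/12)
= -2.7299 × 0.897912 = -2.45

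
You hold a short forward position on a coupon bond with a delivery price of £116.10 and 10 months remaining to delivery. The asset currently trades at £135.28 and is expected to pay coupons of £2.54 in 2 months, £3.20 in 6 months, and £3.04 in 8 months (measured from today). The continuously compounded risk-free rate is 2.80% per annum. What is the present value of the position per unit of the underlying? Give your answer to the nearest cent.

PV(remaining coupons) I = 2.54·e^(−0.0280·2/12) + 3.20·e^(−0.0280·6/12) + 3.04·e^(−0.0280·8/12) = 8.6675
Current forward F = (S − I)·e^(rT) = (135.28 − 8.6675)·e^(0.0280·10/12) = 126.6125 × 1.023608 = 129.6016
Value (long) = (F − K)·e^(−rT) = (129.6016 − 116.10) × 0.976937 = 13.1902
Short position value = −(long value) = -£13.19

-£13.19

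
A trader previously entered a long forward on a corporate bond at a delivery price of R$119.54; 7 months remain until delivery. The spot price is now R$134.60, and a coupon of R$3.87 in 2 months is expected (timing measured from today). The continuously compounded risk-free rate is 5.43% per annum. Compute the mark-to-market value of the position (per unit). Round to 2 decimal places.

PV(remaining coupons) I = 3.87·e^(−0.0543·2/12) = 3.8351
Current forward F = (S − I)·e^(rT) = (134.60 − 3.8351)·e^(0.0543·7/12) = 130.7649 × 1.032182 = 134.9732
Value (long) = (F − K)·e^(−rT) = (134.9732 − 119.54) × 0.968821 = 14.9520
Value = R$14.95

R$14.95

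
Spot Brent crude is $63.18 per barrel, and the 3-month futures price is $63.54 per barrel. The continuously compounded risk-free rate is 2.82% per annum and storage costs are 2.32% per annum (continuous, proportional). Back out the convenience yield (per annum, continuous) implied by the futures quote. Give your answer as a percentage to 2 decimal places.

2.87%

F = S·e^((r+u−y)T) ⇒ (r+u−y) = ln(F/S)/T
ln(63.54/63.18) = 0.005682; /T ⇒ 0.022728
y = r + u − ln(F/S)/T = 0.0282 + 0.0232 − 0.022728 = 0.028672
y = 2.87%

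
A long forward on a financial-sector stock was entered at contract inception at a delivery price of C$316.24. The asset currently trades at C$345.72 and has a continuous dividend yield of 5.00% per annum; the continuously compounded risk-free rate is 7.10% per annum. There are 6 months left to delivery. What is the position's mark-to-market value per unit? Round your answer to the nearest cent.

C$31.97

Current fair forward for the remaining 6 months: F = S·e^((r − q)·T), (r − q) = 0.0710 − 0.0500 = 0.0210
F = 345.72 · e^(0.0210 × 6/12) = 345.72 × 1.010555 = 349.3691
Value of long forward = (F − K)·e^(−rT) = (349.3691 − 316.24) · e^(−0.0710·6/12)
= 33.1291 × 0.965123 = 31.97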